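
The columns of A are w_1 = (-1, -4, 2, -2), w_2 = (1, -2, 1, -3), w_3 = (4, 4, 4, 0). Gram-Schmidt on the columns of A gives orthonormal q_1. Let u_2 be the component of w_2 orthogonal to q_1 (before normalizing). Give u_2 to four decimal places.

w_1 = (-1, -4, 2, -2); ‖w_1‖ = 5.0000, so q_1 = (-0.2000, -0.8000, 0.4000, -0.4000).
q_1·w_2 = (-0.2000)·1 + (-0.8000)·(-2) + 0.4000·1 + (-0.4000)·(-3) = 3.0000.
u_2 = w_2 − 3.0000·q_1 = (1.6000, 0.4000, -0.2000, -1.8000).

u_2 = (1.6000, 0.4000, -0.2000, -1.8000)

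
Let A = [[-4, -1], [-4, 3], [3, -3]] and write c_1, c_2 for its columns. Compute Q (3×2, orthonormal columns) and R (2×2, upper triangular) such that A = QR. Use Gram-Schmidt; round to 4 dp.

c_1 = (-4, -4, 3); ‖c_1‖ = 6.4031, so e_1 = (-0.6247, -0.6247, 0.4685).
e_1·c_2 = (-0.6247)·(-1) + (-0.6247)·3 + 0.4685·(-3) = -2.6550.
u_2 = c_2 + 2.6550·e_1 = (-2.6585, 1.3415, -1.7561).
‖u_2‖ = 3.4571, so e_2 = (-0.7690, 0.3880, -0.5080).

Q = [[-0.6247, -0.7690], [-0.6247, 0.3880], [0.4685, -0.5080]], R = [[6.4031, -2.6550], [0.0000, 3.4571]]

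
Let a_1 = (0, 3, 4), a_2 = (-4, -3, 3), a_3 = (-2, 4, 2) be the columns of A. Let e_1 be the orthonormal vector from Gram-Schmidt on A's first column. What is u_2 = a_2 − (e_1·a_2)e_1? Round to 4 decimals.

a_1 = (0, 3, 4); ‖a_1‖ = 5.0000, so e_1 = (0.0000, 0.6000, 0.8000).
e_1·a_2 = 0.0000·(-4) + 0.6000·(-3) + 0.8000·3 = 0.6000.
u_2 = a_2 − 0.6000·e_1 = (-4.0000, -3.3600, 2.5200).

u_2 = (-4.0000, -3.3600, 2.5200)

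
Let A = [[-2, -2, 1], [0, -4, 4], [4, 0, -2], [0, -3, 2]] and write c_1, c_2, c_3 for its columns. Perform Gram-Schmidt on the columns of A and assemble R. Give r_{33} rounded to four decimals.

r_{33} = 1.6843

q_1 = c_1/‖c_1‖ = (-2, 0, 4, 0)/4.4721 = (-0.4472, 0.0000, 0.8944, 0.0000).
r_{12} = q_1·c_2 = 0.8944.
u_2 = c_2 − 0.8944·q_1 = (-1.6000, -4.0000, -0.8000, -3.0000).
‖u_2‖ = 5.3104, so q_2 = (-0.3013, -0.7532, -0.1506, -0.5649).
r_{13} = q_1·c_3 = -2.2361; r_{23} = q_2·c_3 = -4.1428.
u_3 = c_3 + 2.2361·q_1 + 4.1428·q_2 = (-1.2482, 0.8794, -0.6241, -0.3404).
r_{33} = ‖u_3‖ = 1.6843.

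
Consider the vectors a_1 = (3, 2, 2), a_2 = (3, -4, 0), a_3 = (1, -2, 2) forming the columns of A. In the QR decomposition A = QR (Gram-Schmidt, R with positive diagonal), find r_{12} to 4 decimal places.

r_{12} = 0.2425

a_1 = (3, 2, 2); ‖a_1‖ = 4.1231, so e_1 = (0.7276, 0.4851, 0.4851).
r_{12} = e_1·a_2 = 0.2425.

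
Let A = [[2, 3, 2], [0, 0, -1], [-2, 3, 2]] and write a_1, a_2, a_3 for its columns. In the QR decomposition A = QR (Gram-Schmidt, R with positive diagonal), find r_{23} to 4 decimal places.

r_{23} = 2.8284

a_1 = (2, 0, -2); ‖a_1‖ = 2.8284, so e_1 = (0.7071, 0.0000, -0.7071).
e_1·a_2 = 0.7071·3 + 0.0000·0 + (-0.7071)·3 = 0.0000.
u_2 = a_2 + 0.0000·e_1 = (3.0000, 0.0000, 3.0000).
‖u_2‖ = 4.2426, so e_2 = (0.7071, 0.0000, 0.7071).
r_{23} = e_2·a_3 = 2.8284.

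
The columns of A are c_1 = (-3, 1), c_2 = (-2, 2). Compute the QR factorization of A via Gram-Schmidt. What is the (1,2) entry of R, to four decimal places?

r_{12} = 2.5298

q_1 = c_1/‖c_1‖ = (-3, 1)/3.1623 = (-0.9487, 0.3162).
r_{12} = q_1·c_2 = 2.5298.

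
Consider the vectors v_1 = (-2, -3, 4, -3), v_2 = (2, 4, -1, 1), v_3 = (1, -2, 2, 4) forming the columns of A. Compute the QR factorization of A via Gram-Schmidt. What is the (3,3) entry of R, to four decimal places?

v_1 = (-2, -3, 4, -3); ‖v_1‖ = 6.1644, so q_1 = (-0.3244, -0.4867, 0.6489, -0.4867).
q_1·v_2 = (-0.3244)·2 + (-0.4867)·4 + 0.6489·(-1) + (-0.4867)·1 = -3.7311.
u_2 = v_2 + 3.7311·q_1 = (0.7895, 2.1842, 1.4211, -0.8158).
‖u_2‖ = 2.8423, so q_2 = (0.2778, 0.7685, 0.5000, -0.2870).
q_1·v_3 = (-0.3244)·1 + (-0.4867)·(-2) + 0.6489·2 + (-0.4867)·4 = 0.0000; q_2·v_3 = 0.2778·1 + 0.7685·(-2) + 0.5000·2 + (-0.2870)·4 = -1.4073.
u_3 = v_3 + 0.0000·q_1 + 1.4073·q_2 = (1.3909, -0.9186, 2.7036, 3.5961).
r_{33} = ‖u_3‖ = 4.7979.

r_{33} = 4.7979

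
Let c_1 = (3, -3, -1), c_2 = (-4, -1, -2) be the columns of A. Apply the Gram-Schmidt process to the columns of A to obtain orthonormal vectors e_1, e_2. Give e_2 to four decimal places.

e_2 = (-0.6745, -0.4905, -0.5518)

c_1 = (3, -3, -1); ‖c_1‖ = 4.3589, so e_1 = (0.6882, -0.6882, -0.2294).
e_1·c_2 = 0.6882·(-4) + (-0.6882)·(-1) + (-0.2294)·(-2) = -1.6059.
u_2 = c_2 + 1.6059·e_1 = (-2.8947, -2.1053, -2.3684).
‖u_2‖ = 4.2920, so e_2 = (-0.6745, -0.4905, -0.5518).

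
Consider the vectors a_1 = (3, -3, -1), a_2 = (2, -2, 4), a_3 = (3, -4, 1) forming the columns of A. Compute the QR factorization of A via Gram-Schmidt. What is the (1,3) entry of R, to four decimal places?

e_1 = a_1/‖a_1‖ = (3, -3, -1)/4.3589 = (0.6882, -0.6882, -0.2294).
r_{13} = e_1·a_3 = 4.5883.

r_{13} = 4.5883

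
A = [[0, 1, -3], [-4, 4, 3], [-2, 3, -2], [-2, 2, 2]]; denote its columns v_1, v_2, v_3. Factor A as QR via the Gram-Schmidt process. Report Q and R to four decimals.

Q = [[0.0000, 0.7385, 0.4523], [-0.8165, -0.2462, -0.1508], [-0.4082, 0.6155, -0.4523], [-0.4082, -0.1231, 0.7538]], R = [[4.8990, -5.3072, -2.4495], [0.0000, 1.3540, -4.4313], [0.0000, 0.0000, 0.6030]]

e_1 = v_1/‖v_1‖ = (0, -4, -2, -2)/4.8990 = (0.0000, -0.8165, -0.4082, -0.4082).
r_{12} = e_1·v_2 = -5.3072.
u_2 = v_2 + 5.3072·e_1 = (1.0000, -0.3333, 0.8333, -0.1667).
‖u_2‖ = 1.3540, so e_2 = (0.7385, -0.2462, 0.6155, -0.1231).
r_{13} = e_1·v_3 = -2.4495; r_{23} = e_2·v_3 = -4.4313.
u_3 = v_3 + 2.4495·e_1 + 4.4313·e_2 = (0.2727, -0.0909, -0.2727, 0.4545).
‖u_3‖ = 0.6030, so e_3 = (0.4523, -0.1508, -0.4523, 0.7538).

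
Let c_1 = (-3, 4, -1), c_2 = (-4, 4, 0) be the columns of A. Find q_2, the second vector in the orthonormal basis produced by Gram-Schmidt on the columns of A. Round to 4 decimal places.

q_1 = c_1/‖c_1‖ = (-3, 4, -1)/5.0990 = (-0.5883, 0.7845, -0.1961).
r_{12} = q_1·c_2 = 5.4913.
u_2 = c_2 − 5.4913·q_1 = (-0.7692, -0.3077, 1.0769).
‖u_2‖ = 1.3587, so q_2 = (-0.5661, -0.2265, 0.7926).

q_2 = (-0.5661, -0.2265, 0.7926)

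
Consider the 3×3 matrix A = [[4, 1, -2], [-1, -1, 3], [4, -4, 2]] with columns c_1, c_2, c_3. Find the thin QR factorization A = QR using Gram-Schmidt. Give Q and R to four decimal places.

Q = [[0.6963, 0.6163, 0.3678], [-0.1741, -0.3522, 0.9196], [0.6963, -0.7044, -0.1379]], R = [[5.7446, -1.9149, -0.5222], [0.0000, 3.7859, -3.6979], [0.0000, 0.0000, 1.7472]]

c_1 = (4, -1, 4); ‖c_1‖ = 5.7446, so e_1 = (0.6963, -0.1741, 0.6963).
e_1·c_2 = 0.6963·1 + (-0.1741)·(-1) + 0.6963·(-4) = -1.9149.
u_2 = c_2 + 1.9149·e_1 = (2.3333, -1.3333, -2.6667).
‖u_2‖ = 3.7859, so e_2 = (0.6163, -0.3522, -0.7044).
e_1·c_3 = 0.6963·(-2) + (-0.1741)·3 + 0.6963·2 = -0.5222; e_2·c_3 = 0.6163·(-2) + (-0.3522)·3 + (-0.7044)·2 = -3.6979.
u_3 = c_3 + 0.5222·e_1 + 3.6979·e_2 = (0.6427, 1.6068, -0.2410).
‖u_3‖ = 1.7472, so e_3 = (0.3678, 0.9196, -0.1379).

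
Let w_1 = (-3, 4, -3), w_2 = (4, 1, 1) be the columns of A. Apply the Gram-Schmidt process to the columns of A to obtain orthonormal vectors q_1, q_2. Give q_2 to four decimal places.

w_1 = (-3, 4, -3); ‖w_1‖ = 5.8310, so q_1 = (-0.5145, 0.6860, -0.5145).
q_1·w_2 = (-0.5145)·4 + 0.6860·1 + (-0.5145)·1 = -1.8865.
u_2 = w_2 + 1.8865·q_1 = (3.0294, 2.2941, 0.0294).
‖u_2‖ = 3.8002, so q_2 = (0.7972, 0.6037, 0.0077).

q_2 = (0.7972, 0.6037, 0.0077)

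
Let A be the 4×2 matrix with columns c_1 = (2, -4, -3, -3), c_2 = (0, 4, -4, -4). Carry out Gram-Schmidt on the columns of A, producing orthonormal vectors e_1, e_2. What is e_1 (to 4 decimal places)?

e_1 = (0.3244, -0.6489, -0.4867, -0.4867)

e_1 = c_1/‖c_1‖ = (2, -4, -3, -3)/6.1644 = (0.3244, -0.6489, -0.4867, -0.4867).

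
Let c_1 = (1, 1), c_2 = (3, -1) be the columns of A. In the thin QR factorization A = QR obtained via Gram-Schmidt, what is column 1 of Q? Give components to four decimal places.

q_1 = (0.7071, 0.7071)

c_1 = (1, 1); ‖c_1‖ = 1.4142, so q_1 = (0.7071, 0.7071).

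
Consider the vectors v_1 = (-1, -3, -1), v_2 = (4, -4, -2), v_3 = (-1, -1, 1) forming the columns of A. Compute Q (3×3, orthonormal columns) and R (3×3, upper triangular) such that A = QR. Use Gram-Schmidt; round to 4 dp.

Q = [[-0.3015, 0.9463, 0.1162], [-0.9045, -0.2453, -0.3487], [-0.3015, -0.2103, 0.9300]], R = [[3.3166, 3.0151, 0.9045], [0.0000, 5.1874, -0.9113], [0.0000, 0.0000, 1.1625]]

q_1 = v_1/‖v_1‖ = (-1, -3, -1)/3.3166 = (-0.3015, -0.9045, -0.3015).
r_{12} = q_1·v_2 = 3.0151.
u_2 = v_2 − 3.0151·q_1 = (4.9091, -1.2727, -1.0909).
‖u_2‖ = 5.1874, so q_2 = (0.9463, -0.2453, -0.2103).
r_{13} = q_1·v_3 = 0.9045; r_{23} = q_2·v_3 = -0.9113.
u_3 = v_3 − 0.9045·q_1 + 0.9113·q_2 = (0.1351, -0.4054, 1.0811).
‖u_3‖ = 1.1625, so q_3 = (0.1162, -0.3487, 0.9300).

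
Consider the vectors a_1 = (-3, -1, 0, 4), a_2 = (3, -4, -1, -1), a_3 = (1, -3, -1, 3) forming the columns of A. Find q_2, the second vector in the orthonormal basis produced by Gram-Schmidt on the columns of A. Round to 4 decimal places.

a_1 = (-3, -1, 0, 4); ‖a_1‖ = 5.0990, so q_1 = (-0.5883, -0.1961, 0.0000, 0.7845).
q_1·a_2 = (-0.5883)·3 + (-0.1961)·(-4) + 0.0000·(-1) + 0.7845·(-1) = -1.7650.
u_2 = a_2 + 1.7650·q_1 = (1.9615, -4.3462, -1.0000, 0.3846).
‖u_2‖ = 4.8872, so q_2 = (0.4014, -0.8893, -0.2046, 0.0787).

q_2 = (0.4014, -0.8893, -0.2046, 0.0787)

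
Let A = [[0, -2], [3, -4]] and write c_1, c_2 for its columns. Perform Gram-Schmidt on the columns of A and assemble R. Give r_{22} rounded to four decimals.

c_1 = (0, 3); ‖c_1‖ = 3.0000, so e_1 = (0.0000, 1.0000).
e_1·c_2 = 0.0000·(-2) + 1.0000·(-4) = -4.0000.
u_2 = c_2 + 4.0000·e_1 = (-2.0000, 0.0000).
r_{22} = ‖u_2‖ = 2.0000.

r_{22} = 2.0000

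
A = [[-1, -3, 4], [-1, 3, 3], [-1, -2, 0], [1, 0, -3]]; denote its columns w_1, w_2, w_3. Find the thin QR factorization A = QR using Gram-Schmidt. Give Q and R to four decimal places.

Q = [[-0.5000, -0.5455, 0.5856], [-0.5000, 0.7638, 0.0562], [-0.5000, -0.3273, -0.7942], [0.5000, -0.1091, -0.1524]], R = [[2.0000, 1.0000, -5.0000], [0.0000, 4.5826, 0.4364], [0.0000, 0.0000, 2.9681]]

w_1 = (-1, -1, -1, 1); ‖w_1‖ = 2.0000, so q_1 = (-0.5000, -0.5000, -0.5000, 0.5000).
q_1·w_2 = (-0.5000)·(-3) + (-0.5000)·3 + (-0.5000)·(-2) + 0.5000·0 = 1.0000.
u_2 = w_2 − 1.0000·q_1 = (-2.5000, 3.5000, -1.5000, -0.5000).
‖u_2‖ = 4.5826, so q_2 = (-0.5455, 0.7638, -0.3273, -0.1091).
q_1·w_3 = (-0.5000)·4 + (-0.5000)·3 + (-0.5000)·0 + 0.5000·(-3) = -5.0000; q_2·w_3 = (-0.5455)·4 + 0.7638·3 + (-0.3273)·0 + (-0.1091)·(-3) = 0.4364.
u_3 = w_3 + 5.0000·q_1 − 0.4364·q_2 = (1.7381, 0.1667, -2.3571, -0.4524).
‖u_3‖ = 2.9681, so q_3 = (0.5856, 0.0562, -0.7942, -0.1524).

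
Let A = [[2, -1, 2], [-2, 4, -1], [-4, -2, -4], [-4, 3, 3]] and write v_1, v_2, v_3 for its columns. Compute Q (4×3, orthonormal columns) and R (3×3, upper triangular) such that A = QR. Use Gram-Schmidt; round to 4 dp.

v_1 = (2, -2, -4, -4); ‖v_1‖ = 6.3246, so e_1 = (0.3162, -0.3162, -0.6325, -0.6325).
e_1·v_2 = 0.3162·(-1) + (-0.3162)·4 + (-0.6325)·(-2) + (-0.6325)·3 = -2.2136.
u_2 = v_2 + 2.2136·e_1 = (-0.3000, 3.3000, -3.4000, 1.6000).
‖u_2‖ = 5.0100, so e_2 = (-0.0599, 0.6587, -0.6786, 0.3194).
e_1·v_3 = 0.3162·2 + (-0.3162)·(-1) + (-0.6325)·(-4) + (-0.6325)·3 = 1.5811; e_2·v_3 = (-0.0599)·2 + 0.6587·(-1) + (-0.6786)·(-4) + 0.3194·3 = 2.8942.
u_3 = v_3 − 1.5811·e_1 − 2.8942·e_2 = (1.6733, -2.4064, -1.0359, 3.0757).
‖u_3‖ = 4.3730, so e_3 = (0.3826, -0.5503, -0.2369, 0.7033).

Q = [[0.3162, -0.0599, 0.3826], [-0.3162, 0.6587, -0.5503], [-0.6325, -0.6786, -0.2369], [-0.6325, 0.3194, 0.7033]], R = [[6.3246, -2.2136, 1.5811], [0.0000, 5.0100, 2.8942], [0.0000, 0.0000, 4.3730]]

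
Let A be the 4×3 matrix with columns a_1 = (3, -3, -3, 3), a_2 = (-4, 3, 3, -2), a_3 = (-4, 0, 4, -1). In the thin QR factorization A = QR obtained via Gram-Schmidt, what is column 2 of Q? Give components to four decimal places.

e_1 = a_1/‖a_1‖ = (3, -3, -3, 3)/6.0000 = (0.5000, -0.5000, -0.5000, 0.5000).
r_{12} = e_1·a_2 = -6.0000.
u_2 = a_2 + 6.0000·e_1 = (-1.0000, 0.0000, 0.0000, 1.0000).
‖u_2‖ = 1.4142, so e_2 = (-0.7071, 0.0000, 0.0000, 0.7071).

e_2 = (-0.7071, 0.0000, 0.0000, 0.7071)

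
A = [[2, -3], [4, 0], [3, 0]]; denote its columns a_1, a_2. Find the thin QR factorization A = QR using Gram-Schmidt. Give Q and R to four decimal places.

Q = [[0.3714, -0.9285], [0.7428, 0.2971], [0.5571, 0.2228]], R = [[5.3852, -1.1142], [0.0000, 2.7854]]

e_1 = a_1/‖a_1‖ = (2, 4, 3)/5.3852 = (0.3714, 0.7428, 0.5571).
r_{12} = e_1·a_2 = -1.1142.
u_2 = a_2 + 1.1142·e_1 = (-2.5862, 0.8276, 0.6207).
‖u_2‖ = 2.7854, so e_2 = (-0.9285, 0.2971, 0.2228).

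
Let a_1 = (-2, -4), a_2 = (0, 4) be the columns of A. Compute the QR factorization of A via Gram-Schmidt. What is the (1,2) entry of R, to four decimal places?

q_1 = a_1/‖a_1‖ = (-2, -4)/4.4721 = (-0.4472, -0.8944).
r_{12} = q_1·a_2 = -3.5777.

r_{12} = -3.5777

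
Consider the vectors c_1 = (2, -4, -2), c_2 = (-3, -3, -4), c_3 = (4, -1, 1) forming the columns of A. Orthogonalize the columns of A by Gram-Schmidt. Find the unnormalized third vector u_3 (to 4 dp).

c_1 = (2, -4, -2); ‖c_1‖ = 4.8990, so e_1 = (0.4082, -0.8165, -0.4082).
e_1·c_2 = 0.4082·(-3) + (-0.8165)·(-3) + (-0.4082)·(-4) = 2.8577.
u_2 = c_2 − 2.8577·e_1 = (-4.1667, -0.6667, -2.8333).
‖u_2‖ = 5.0827, so e_2 = (-0.8198, -0.1312, -0.5575).
e_1·c_3 = 0.4082·4 + (-0.8165)·(-1) + (-0.4082)·1 = 2.0412; e_2·c_3 = (-0.8198)·4 + (-0.1312)·(-1) + (-0.5575)·1 = -3.7054.
u_3 = c_3 − 2.0412·e_1 + 3.7054·e_2 = (0.1290, 0.1806, -0.2323).

u_3 = (0.1290, 0.1806, -0.2323)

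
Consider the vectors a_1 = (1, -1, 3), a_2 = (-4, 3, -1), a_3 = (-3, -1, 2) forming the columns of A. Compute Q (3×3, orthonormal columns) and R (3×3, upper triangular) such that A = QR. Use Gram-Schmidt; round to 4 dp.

q_1 = a_1/‖a_1‖ = (1, -1, 3)/3.3166 = (0.3015, -0.3015, 0.9045).
r_{12} = q_1·a_2 = -3.0151.
u_2 = a_2 + 3.0151·q_1 = (-3.0909, 2.0909, 1.7273).
‖u_2‖ = 4.1121, so q_2 = (-0.7517, 0.5085, 0.4200).
r_{13} = q_1·a_3 = 1.2060; r_{23} = q_2·a_3 = 2.5866.
u_3 = a_3 − 1.2060·q_1 − 2.5866·q_2 = (-1.4194, -1.9516, -0.1774).
‖u_3‖ = 2.4197, so q_3 = (-0.5866, -0.8066, -0.0733).

Q = [[0.3015, -0.7517, -0.5866], [-0.3015, 0.5085, -0.8066], [0.9045, 0.4200, -0.0733]], R = [[3.3166, -3.0151, 1.2060], [0.0000, 4.1121, 2.5866], [0.0000, 0.0000, 2.4197]]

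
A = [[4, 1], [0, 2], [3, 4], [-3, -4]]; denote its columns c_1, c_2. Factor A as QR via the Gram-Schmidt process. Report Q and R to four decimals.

Q = [[0.6860, -0.6144], [0.0000, 0.5356], [0.5145, 0.4096], [-0.5145, -0.4096]], R = [[5.8310, 4.8020], [0.0000, 3.7338]]

c_1 = (4, 0, 3, -3); ‖c_1‖ = 5.8310, so e_1 = (0.6860, 0.0000, 0.5145, -0.5145).
e_1·c_2 = 0.6860·1 + 0.0000·2 + 0.5145·4 + (-0.5145)·(-4) = 4.8020.
u_2 = c_2 − 4.8020·e_1 = (-2.2941, 2.0000, 1.5294, -1.5294).
‖u_2‖ = 3.7338, so e_2 = (-0.6144, 0.5356, 0.4096, -0.4096).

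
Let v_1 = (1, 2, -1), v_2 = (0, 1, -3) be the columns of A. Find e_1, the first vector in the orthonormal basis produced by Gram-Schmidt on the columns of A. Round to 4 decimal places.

e_1 = v_1/‖v_1‖ = (1, 2, -1)/2.4495 = (0.4082, 0.8165, -0.4082).

e_1 = (0.4082, 0.8165, -0.4082)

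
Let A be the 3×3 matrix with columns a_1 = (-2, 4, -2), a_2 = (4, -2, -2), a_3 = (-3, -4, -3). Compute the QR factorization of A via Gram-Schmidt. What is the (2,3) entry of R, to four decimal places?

q_1 = a_1/‖a_1‖ = (-2, 4, -2)/4.8990 = (-0.4082, 0.8165, -0.4082).
r_{12} = q_1·a_2 = -2.4495.
u_2 = a_2 + 2.4495·q_1 = (3.0000, 0.0000, -3.0000).
‖u_2‖ = 4.2426, so q_2 = (0.7071, 0.0000, -0.7071).
r_{23} = q_2·a_3 = 0.0000.

r_{23} = 0.0000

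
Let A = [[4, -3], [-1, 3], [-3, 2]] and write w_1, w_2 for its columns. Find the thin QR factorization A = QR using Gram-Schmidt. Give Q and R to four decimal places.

Q = [[0.7845, 0.1028], [-0.1961, 0.9767], [-0.5883, -0.1885]], R = [[5.0990, -4.1184], [0.0000, 2.2447]]

w_1 = (4, -1, -3); ‖w_1‖ = 5.0990, so q_1 = (0.7845, -0.1961, -0.5883).
q_1·w_2 = 0.7845·(-3) + (-0.1961)·3 + (-0.5883)·2 = -4.1184.
u_2 = w_2 + 4.1184·q_1 = (0.2308, 2.1923, -0.4231).
‖u_2‖ = 2.2447, so q_2 = (0.1028, 0.9767, -0.1885).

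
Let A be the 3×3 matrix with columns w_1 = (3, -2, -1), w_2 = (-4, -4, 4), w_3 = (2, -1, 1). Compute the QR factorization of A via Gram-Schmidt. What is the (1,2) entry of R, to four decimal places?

r_{12} = -2.1381

w_1 = (3, -2, -1); ‖w_1‖ = 3.7417, so q_1 = (0.8018, -0.5345, -0.2673).
r_{12} = q_1·w_2 = -2.1381.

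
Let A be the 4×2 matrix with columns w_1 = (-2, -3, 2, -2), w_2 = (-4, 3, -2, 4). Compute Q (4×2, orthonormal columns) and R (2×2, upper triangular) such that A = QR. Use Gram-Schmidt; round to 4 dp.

w_1 = (-2, -3, 2, -2); ‖w_1‖ = 4.5826, so e_1 = (-0.4364, -0.6547, 0.4364, -0.4364).
e_1·w_2 = (-0.4364)·(-4) + (-0.6547)·3 + 0.4364·(-2) + (-0.4364)·4 = -2.8368.
u_2 = w_2 + 2.8368·e_1 = (-5.2381, 1.1429, -0.7619, 2.7619).
‖u_2‖ = 6.0788, so e_2 = (-0.8617, 0.1880, -0.1253, 0.4543).

Q = [[-0.4364, -0.8617], [-0.6547, 0.1880], [0.4364, -0.1253], [-0.4364, 0.4543]], R = [[4.5826, -2.8368], [0.0000, 6.0788]]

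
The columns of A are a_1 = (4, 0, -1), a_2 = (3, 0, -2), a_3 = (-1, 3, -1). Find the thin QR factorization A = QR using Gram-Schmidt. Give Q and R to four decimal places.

Q = [[0.9701, -0.2425, 0.0000], [0.0000, 0.0000, 1.0000], [-0.2425, -0.9701, 0.0000]], R = [[4.1231, 3.3955, -0.7276], [0.0000, 1.2127, 1.2127], [0.0000, 0.0000, 3.0000]]

a_1 = (4, 0, -1); ‖a_1‖ = 4.1231, so q_1 = (0.9701, 0.0000, -0.2425).
q_1·a_2 = 0.9701·3 + 0.0000·0 + (-0.2425)·(-2) = 3.3955.
u_2 = a_2 − 3.3955·q_1 = (-0.2941, 0.0000, -1.1765).
‖u_2‖ = 1.2127, so q_2 = (-0.2425, 0.0000, -0.9701).
q_1·a_3 = 0.9701·(-1) + 0.0000·3 + (-0.2425)·(-1) = -0.7276; q_2·a_3 = (-0.2425)·(-1) + 0.0000·3 + (-0.9701)·(-1) = 1.2127.
u_3 = a_3 + 0.7276·q_1 − 1.2127·q_2 = (0.0000, 3.0000, 0.0000).
‖u_3‖ = 3.0000, so q_3 = (0.0000, 1.0000, 0.0000).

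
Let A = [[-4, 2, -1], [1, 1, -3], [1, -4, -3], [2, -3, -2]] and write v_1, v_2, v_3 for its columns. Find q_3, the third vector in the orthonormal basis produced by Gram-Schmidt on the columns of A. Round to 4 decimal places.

q_3 = (-0.3735, -0.8692, -0.2715, -0.1767)

v_1 = (-4, 1, 1, 2); ‖v_1‖ = 4.6904, so q_1 = (-0.8528, 0.2132, 0.2132, 0.4264).
q_1·v_2 = (-0.8528)·2 + 0.2132·1 + 0.2132·(-4) + 0.4264·(-3) = -3.6244.
u_2 = v_2 + 3.6244·q_1 = (-1.0909, 1.7727, -3.2273, -1.4545).
‖u_2‖ = 4.1065, so q_2 = (-0.2657, 0.4317, -0.7859, -0.3542).
q_1·v_3 = (-0.8528)·(-1) + 0.2132·(-3) + 0.2132·(-3) + 0.4264·(-2) = -1.2792; q_2·v_3 = (-0.2657)·(-1) + 0.4317·(-3) + (-0.7859)·(-3) + (-0.3542)·(-2) = 2.0367.
u_3 = v_3 + 1.2792·q_1 − 2.0367·q_2 = (-1.5499, -3.6065, -1.1267, -0.7332).
‖u_3‖ = 4.1492, so q_3 = (-0.3735, -0.8692, -0.2715, -0.1767).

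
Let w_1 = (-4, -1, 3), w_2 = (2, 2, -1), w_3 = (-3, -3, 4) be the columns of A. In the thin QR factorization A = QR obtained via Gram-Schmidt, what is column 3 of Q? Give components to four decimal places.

q_3 = (0.6202, -0.2481, 0.7442)

w_1 = (-4, -1, 3); ‖w_1‖ = 5.0990, so q_1 = (-0.7845, -0.1961, 0.5883).
q_1·w_2 = (-0.7845)·2 + (-0.1961)·2 + 0.5883·(-1) = -2.5495.
u_2 = w_2 + 2.5495·q_1 = (0.0000, 1.5000, 0.5000).
‖u_2‖ = 1.5811, so q_2 = (0.0000, 0.9487, 0.3162).
q_1·w_3 = (-0.7845)·(-3) + (-0.1961)·(-3) + 0.5883·4 = 5.2951; q_2·w_3 = (0.0000)·(-3) + 0.9487·(-3) + 0.3162·4 = -1.5811.
u_3 = w_3 − 5.2951·q_1 + 1.5811·q_2 = (1.1538, -0.4615, 1.3846).
‖u_3‖ = 1.8605, so q_3 = (0.6202, -0.2481, 0.7442).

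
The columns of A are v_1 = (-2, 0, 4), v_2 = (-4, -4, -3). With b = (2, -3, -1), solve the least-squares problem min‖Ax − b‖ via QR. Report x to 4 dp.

x = (-0.3731, 0.1343)

v_1 = (-2, 0, 4); ‖v_1‖ = 4.4721, so q_1 = (-0.4472, 0.0000, 0.8944).
q_1·v_2 = (-0.4472)·(-4) + 0.0000·(-4) + 0.8944·(-3) = -0.8944.
u_2 = v_2 + 0.8944·q_1 = (-4.4000, -4.0000, -2.2000).
‖u_2‖ = 6.3403, so q_2 = (-0.6940, -0.6309, -0.3470).
Qᵀb = (-1.7889, 0.8517).
Back-substitute: x_2 = 0.8517/6.3403 = 0.1343.
x_1 = (-1.7889 + 0.8944·0.1343)/4.4721 = -0.3731.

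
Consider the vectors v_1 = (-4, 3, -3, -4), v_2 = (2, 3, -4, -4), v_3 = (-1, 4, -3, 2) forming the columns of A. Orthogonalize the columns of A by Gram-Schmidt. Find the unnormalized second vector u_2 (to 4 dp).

u_2 = (4.3200, 1.2600, -2.2600, -1.6800)

v_1 = (-4, 3, -3, -4); ‖v_1‖ = 7.0711, so e_1 = (-0.5657, 0.4243, -0.4243, -0.5657).
e_1·v_2 = (-0.5657)·2 + 0.4243·3 + (-0.4243)·(-4) + (-0.5657)·(-4) = 4.1012.
u_2 = v_2 − 4.1012·e_1 = (4.3200, 1.2600, -2.2600, -1.6800).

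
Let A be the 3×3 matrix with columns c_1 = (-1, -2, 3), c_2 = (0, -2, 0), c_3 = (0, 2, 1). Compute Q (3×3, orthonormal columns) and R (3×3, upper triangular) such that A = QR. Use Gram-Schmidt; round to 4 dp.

Q = [[-0.2673, 0.1690, 0.9487], [-0.5345, -0.8452, 0.0000], [0.8018, -0.5071, 0.3162]], R = [[3.7417, 1.0690, -0.2673], [0.0000, 1.6903, -2.1974], [0.0000, 0.0000, 0.3162]]

c_1 = (-1, -2, 3); ‖c_1‖ = 3.7417, so e_1 = (-0.2673, -0.5345, 0.8018).
e_1·c_2 = (-0.2673)·0 + (-0.5345)·(-2) + 0.8018·0 = 1.0690.
u_2 = c_2 − 1.0690·e_1 = (0.2857, -1.4286, -0.8571).
‖u_2‖ = 1.6903, so e_2 = (0.1690, -0.8452, -0.5071).
e_1·c_3 = (-0.2673)·0 + (-0.5345)·2 + 0.8018·1 = -0.2673; e_2·c_3 = 0.1690·0 + (-0.8452)·2 + (-0.5071)·1 = -2.1974.
u_3 = c_3 + 0.2673·e_1 + 2.1974·e_2 = (0.3000, 0.0000, 0.1000).
‖u_3‖ = 0.3162, so e_3 = (0.9487, 0.0000, 0.3162).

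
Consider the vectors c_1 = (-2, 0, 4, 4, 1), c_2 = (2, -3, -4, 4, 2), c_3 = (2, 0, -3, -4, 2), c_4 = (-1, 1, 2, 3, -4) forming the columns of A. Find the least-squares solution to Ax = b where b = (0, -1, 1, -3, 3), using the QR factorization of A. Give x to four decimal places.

x = (-0.1208, -0.3384, -0.7939, -1.3904)

c_1 = (-2, 0, 4, 4, 1); ‖c_1‖ = 6.0828, so q_1 = (-0.3288, 0.0000, 0.6576, 0.6576, 0.1644).
q_1·c_2 = (-0.3288)·2 + 0.0000·(-3) + 0.6576·(-4) + 0.6576·4 + 0.1644·2 = -0.3288.
u_2 = c_2 + 0.3288·q_1 = (1.8919, -3.0000, -3.7838, 4.2162, 2.0541).
‖u_2‖ = 6.9923, so q_2 = (0.2706, -0.4290, -0.5411, 0.6030, 0.2938).
q_1·c_3 = (-0.3288)·2 + 0.0000·0 + 0.6576·(-3) + 0.6576·(-4) + 0.1644·2 = -4.9320; q_2·c_3 = 0.2706·2 + (-0.4290)·0 + (-0.5411)·(-3) + 0.6030·(-4) + 0.2938·2 = 0.3401.
u_3 = c_3 + 4.9320·q_1 − 0.3401·q_2 = (0.2863, 0.1459, 0.4273, -0.9619, 2.7109).
‖u_3‖ = 2.9257, so q_3 = (0.0979, 0.0499, 0.1461, -0.3288, 0.9266).
q_1·c_4 = (-0.3288)·(-1) + 0.0000·1 + 0.6576·2 + 0.6576·3 + 0.1644·(-4) = 2.9592; q_2·c_4 = 0.2706·(-1) + (-0.4290)·1 + (-0.5411)·2 + 0.6030·3 + 0.2938·(-4) = -1.1480; q_3·c_4 = 0.0979·(-1) + 0.0499·1 + 0.1461·2 + (-0.3288)·3 + 0.9266·(-4) = -4.4484.
u_4 = c_4 − 2.9592·q_1 + 1.1480·q_2 + 4.4484·q_3 = (0.7190, 0.7294, 0.0825, 0.2838, -0.0275).
‖u_4‖ = 1.0663, so q_4 = (0.6743, 0.6840, 0.0774, 0.2662, -0.0258).
Qᵀb = (-0.8220, -1.0398, 3.8621, -1.4825).
Back-substitute: x_4 = -1.4825/1.0663 = -1.3904.
x_3 = (3.8621 + 4.4484·(-1.3904))/2.9257 = -0.7939.
x_2 = (-1.0398 − 0.3401·(-0.7939) + 1.1480·(-1.3904))/6.9923 = -0.3384.
x_1 = (-0.8220 + 0.3288·(-0.3384) + 4.9320·(-0.7939) − 2.9592·(-1.3904))/6.0828 = -0.1208.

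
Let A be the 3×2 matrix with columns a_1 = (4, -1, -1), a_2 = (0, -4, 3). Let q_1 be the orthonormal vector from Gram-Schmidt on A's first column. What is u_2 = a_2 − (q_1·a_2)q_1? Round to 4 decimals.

u_2 = (-0.2222, -3.9444, 3.0556)

q_1 = a_1/‖a_1‖ = (4, -1, -1)/4.2426 = (0.9428, -0.2357, -0.2357).
r_{12} = q_1·a_2 = 0.2357.
u_2 = a_2 − 0.2357·q_1 = (-0.2222, -3.9444, 3.0556).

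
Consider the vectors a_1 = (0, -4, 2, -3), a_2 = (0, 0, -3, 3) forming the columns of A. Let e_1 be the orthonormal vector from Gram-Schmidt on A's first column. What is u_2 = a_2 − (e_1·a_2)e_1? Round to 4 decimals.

e_1 = a_1/‖a_1‖ = (0, -4, 2, -3)/5.3852 = (0.0000, -0.7428, 0.3714, -0.5571).
r_{12} = e_1·a_2 = -2.7854.
u_2 = a_2 + 2.7854·e_1 = (0.0000, -2.0690, -1.9655, 1.4483).

u_2 = (0.0000, -2.0690, -1.9655, 1.4483)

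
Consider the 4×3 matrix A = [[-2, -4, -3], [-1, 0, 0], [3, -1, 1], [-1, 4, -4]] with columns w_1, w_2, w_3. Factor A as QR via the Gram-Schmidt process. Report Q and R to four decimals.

w_1 = (-2, -1, 3, -1); ‖w_1‖ = 3.8730, so q_1 = (-0.5164, -0.2582, 0.7746, -0.2582).
q_1·w_2 = (-0.5164)·(-4) + (-0.2582)·0 + 0.7746·(-1) + (-0.2582)·4 = 0.2582.
u_2 = w_2 − 0.2582·q_1 = (-3.8667, 0.0667, -1.2000, 4.0667).
‖u_2‖ = 5.7388, so q_2 = (-0.6738, 0.0116, -0.2091, 0.7086).
q_1·w_3 = (-0.5164)·(-3) + (-0.2582)·0 + 0.7746·1 + (-0.2582)·(-4) = 3.3566; q_2·w_3 = (-0.6738)·(-3) + 0.0116·0 + (-0.2091)·1 + 0.7086·(-4) = -1.0223.
u_3 = w_3 − 3.3566·q_1 + 1.0223·q_2 = (-1.9555, 0.8785, -1.8138, -2.4089).
‖u_3‖ = 3.6998, so q_3 = (-0.5285, 0.2375, -0.4902, -0.6511).

Q = [[-0.5164, -0.6738, -0.5285], [-0.2582, 0.0116, 0.2375], [0.7746, -0.2091, -0.4902], [-0.2582, 0.7086, -0.6511]], R = [[3.8730, 0.2582, 3.3566], [0.0000, 5.7388, -1.0223], [0.0000, 0.0000, 3.6998]]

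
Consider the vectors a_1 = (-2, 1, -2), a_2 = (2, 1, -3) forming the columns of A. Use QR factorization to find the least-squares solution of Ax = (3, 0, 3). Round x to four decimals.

e_1 = a_1/‖a_1‖ = (-2, 1, -2)/3.0000 = (-0.6667, 0.3333, -0.6667).
r_{12} = e_1·a_2 = 1.0000.
u_2 = a_2 − 1.0000·e_1 = (2.6667, 0.6667, -2.3333).
‖u_2‖ = 3.6056, so e_2 = (0.7396, 0.1849, -0.6472).
Qᵀb = (-4.0000, 0.2774).
Back-substitute: x_2 = 0.2774/3.6056 = 0.0769.
x_1 = (-4.0000 − 1.0000·0.0769)/3.0000 = -1.3590.

x = (-1.3590, 0.0769)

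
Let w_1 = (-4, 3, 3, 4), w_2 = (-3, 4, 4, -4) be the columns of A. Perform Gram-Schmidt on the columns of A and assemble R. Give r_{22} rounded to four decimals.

r_{22} = 7.0000

w_1 = (-4, 3, 3, 4); ‖w_1‖ = 7.0711, so e_1 = (-0.5657, 0.4243, 0.4243, 0.5657).
e_1·w_2 = (-0.5657)·(-3) + 0.4243·4 + 0.4243·4 + 0.5657·(-4) = 2.8284.
u_2 = w_2 − 2.8284·e_1 = (-1.4000, 2.8000, 2.8000, -5.6000).
r_{22} = ‖u_2‖ = 7.0000.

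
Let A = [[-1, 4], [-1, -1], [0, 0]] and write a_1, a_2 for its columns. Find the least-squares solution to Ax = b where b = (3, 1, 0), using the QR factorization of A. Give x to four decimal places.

e_1 = a_1/‖a_1‖ = (-1, -1, 0)/1.4142 = (-0.7071, -0.7071, 0.0000).
r_{12} = e_1·a_2 = -2.1213.
u_2 = a_2 + 2.1213·e_1 = (2.5000, -2.5000, 0.0000).
‖u_2‖ = 3.5355, so e_2 = (0.7071, -0.7071, 0.0000).
Qᵀb = (-2.8284, 1.4142).
Back-substitute: x_2 = 1.4142/3.5355 = 0.4000.
x_1 = (-2.8284 + 2.1213·0.4000)/1.4142 = -1.4000.

x = (-1.4000, 0.4000)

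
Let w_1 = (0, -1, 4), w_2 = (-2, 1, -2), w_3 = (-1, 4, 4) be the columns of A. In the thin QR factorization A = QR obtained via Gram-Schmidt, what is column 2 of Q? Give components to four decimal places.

e_1 = w_1/‖w_1‖ = (0, -1, 4)/4.1231 = (0.0000, -0.2425, 0.9701).
r_{12} = e_1·w_2 = -2.1828.
u_2 = w_2 + 2.1828·e_1 = (-2.0000, 0.4706, 0.1176).
‖u_2‖ = 2.0580, so e_2 = (-0.9718, 0.2287, 0.0572).

e_2 = (-0.9718, 0.2287, 0.0572)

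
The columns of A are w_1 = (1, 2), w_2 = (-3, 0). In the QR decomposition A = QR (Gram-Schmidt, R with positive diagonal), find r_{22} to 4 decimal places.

r_{22} = 2.6833

e_1 = w_1/‖w_1‖ = (1, 2)/2.2361 = (0.4472, 0.8944).
r_{12} = e_1·w_2 = -1.3416.
u_2 = w_2 + 1.3416·e_1 = (-2.4000, 1.2000).
r_{22} = ‖u_2‖ = 2.6833.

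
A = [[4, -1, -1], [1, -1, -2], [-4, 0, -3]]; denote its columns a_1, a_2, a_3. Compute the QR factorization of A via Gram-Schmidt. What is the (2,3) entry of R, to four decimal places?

r_{23} = 3.5070

e_1 = a_1/‖a_1‖ = (4, 1, -4)/5.7446 = (0.6963, 0.1741, -0.6963).
r_{12} = e_1·a_2 = -0.8704.
u_2 = a_2 + 0.8704·e_1 = (-0.3939, -0.8485, -0.6061).
‖u_2‖ = 1.1146, so e_2 = (-0.3534, -0.7612, -0.5437).
r_{23} = e_2·a_3 = 3.5070.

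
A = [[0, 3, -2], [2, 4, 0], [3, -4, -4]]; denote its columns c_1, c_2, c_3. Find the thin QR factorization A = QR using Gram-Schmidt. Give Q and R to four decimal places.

c_1 = (0, 2, 3); ‖c_1‖ = 3.6056, so q_1 = (0.0000, 0.5547, 0.8321).
q_1·c_2 = 0.0000·3 + 0.5547·4 + 0.8321·(-4) = -1.1094.
u_2 = c_2 + 1.1094·q_1 = (3.0000, 4.6154, -3.0769).
‖u_2‖ = 6.3063, so q_2 = (0.4757, 0.7319, -0.4879).
q_1·c_3 = 0.0000·(-2) + 0.5547·0 + 0.8321·(-4) = -3.3282; q_2·c_3 = 0.4757·(-2) + 0.7319·0 + (-0.4879)·(-4) = 1.0002.
u_3 = c_3 + 3.3282·q_1 − 1.0002·q_2 = (-2.4758, 1.1141, -0.7427).
‖u_3‖ = 2.8147, so q_3 = (-0.8796, 0.3958, -0.2639).

Q = [[0.0000, 0.4757, -0.8796], [0.5547, 0.7319, 0.3958], [0.8321, -0.4879, -0.2639]], R = [[3.6056, -1.1094, -3.3282], [0.0000, 6.3063, 1.0002], [0.0000, 0.0000, 2.8147]]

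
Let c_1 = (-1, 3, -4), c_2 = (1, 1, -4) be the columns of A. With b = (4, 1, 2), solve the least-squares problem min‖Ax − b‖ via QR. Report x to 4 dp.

x = (-0.7500, 0.5833)

q_1 = c_1/‖c_1‖ = (-1, 3, -4)/5.0990 = (-0.1961, 0.5883, -0.7845).
r_{12} = q_1·c_2 = 3.5301.
u_2 = c_2 − 3.5301·q_1 = (1.6923, -1.0769, -1.2308).
‖u_2‖ = 2.3534, so q_2 = (0.7191, -0.4576, -0.5230).
Qᵀb = (-1.7650, 1.3728).
Back-substitute: x_2 = 1.3728/2.3534 = 0.5833.
x_1 = (-1.7650 − 3.5301·0.5833)/5.0990 = -0.7500.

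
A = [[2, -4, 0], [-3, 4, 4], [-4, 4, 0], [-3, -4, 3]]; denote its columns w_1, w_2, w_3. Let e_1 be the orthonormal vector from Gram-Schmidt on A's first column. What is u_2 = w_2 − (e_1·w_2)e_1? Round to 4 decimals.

w_1 = (2, -3, -4, -3); ‖w_1‖ = 6.1644, so e_1 = (0.3244, -0.4867, -0.6489, -0.4867).
e_1·w_2 = 0.3244·(-4) + (-0.4867)·4 + (-0.6489)·4 + (-0.4867)·(-4) = -3.8933.
u_2 = w_2 + 3.8933·e_1 = (-2.7368, 2.1053, 1.4737, -5.8947).

u_2 = (-2.7368, 2.1053, 1.4737, -5.8947)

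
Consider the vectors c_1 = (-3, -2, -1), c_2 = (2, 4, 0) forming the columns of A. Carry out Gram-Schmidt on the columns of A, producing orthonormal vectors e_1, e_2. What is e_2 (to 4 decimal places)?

e_2 = (-0.4082, 0.8165, -0.4082)

e_1 = c_1/‖c_1‖ = (-3, -2, -1)/3.7417 = (-0.8018, -0.5345, -0.2673).
r_{12} = e_1·c_2 = -3.7417.
u_2 = c_2 + 3.7417·e_1 = (-1.0000, 2.0000, -1.0000).
‖u_2‖ = 2.4495, so e_2 = (-0.4082, 0.8165, -0.4082).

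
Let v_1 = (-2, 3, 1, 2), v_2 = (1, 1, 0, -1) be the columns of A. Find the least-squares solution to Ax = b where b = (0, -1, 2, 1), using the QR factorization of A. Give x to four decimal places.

x = (0.0189, -0.6604)

q_1 = v_1/‖v_1‖ = (-2, 3, 1, 2)/4.2426 = (-0.4714, 0.7071, 0.2357, 0.4714).
r_{12} = q_1·v_2 = -0.2357.
u_2 = v_2 + 0.2357·q_1 = (0.8889, 1.1667, 0.0556, -0.8889).
‖u_2‖ = 1.7159, so q_2 = (0.5180, 0.6799, 0.0324, -0.5180).
Qᵀb = (0.2357, -1.1332).
Back-substitute: x_2 = -1.1332/1.7159 = -0.6604.
x_1 = (0.2357 + 0.2357·(-0.6604))/4.2426 = 0.0189.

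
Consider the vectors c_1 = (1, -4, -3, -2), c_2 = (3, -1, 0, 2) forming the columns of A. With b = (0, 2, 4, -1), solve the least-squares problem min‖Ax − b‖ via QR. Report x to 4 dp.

q_1 = c_1/‖c_1‖ = (1, -4, -3, -2)/5.4772 = (0.1826, -0.7303, -0.5477, -0.3651).
r_{12} = q_1·c_2 = 0.5477.
u_2 = c_2 − 0.5477·q_1 = (2.9000, -0.6000, 0.3000, 2.2000).
‖u_2‖ = 3.7014, so q_2 = (0.7835, -0.1621, 0.0811, 0.5944).
Qᵀb = (-3.2863, -0.5944).
Back-substitute: x_2 = -0.5944/3.7014 = -0.1606.
x_1 = (-3.2863 − 0.5477·(-0.1606))/5.4772 = -0.5839.

x = (-0.5839, -0.1606)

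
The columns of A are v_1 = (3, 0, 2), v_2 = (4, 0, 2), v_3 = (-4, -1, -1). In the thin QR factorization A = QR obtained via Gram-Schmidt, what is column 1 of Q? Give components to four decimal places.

e_1 = (0.8321, 0.0000, 0.5547)

v_1 = (3, 0, 2); ‖v_1‖ = 3.6056, so e_1 = (0.8321, 0.0000, 0.5547).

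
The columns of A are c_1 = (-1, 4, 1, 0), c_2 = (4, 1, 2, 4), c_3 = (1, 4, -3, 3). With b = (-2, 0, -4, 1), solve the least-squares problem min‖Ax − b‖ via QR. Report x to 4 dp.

x = (-0.5860, -0.6000, 0.8124)

c_1 = (-1, 4, 1, 0); ‖c_1‖ = 4.2426, so e_1 = (-0.2357, 0.9428, 0.2357, 0.0000).
e_1·c_2 = (-0.2357)·4 + 0.9428·1 + 0.2357·2 + 0.0000·4 = 0.4714.
u_2 = c_2 − 0.4714·e_1 = (4.1111, 0.5556, 1.8889, 4.0000).
‖u_2‖ = 6.0645, so e_2 = (0.6779, 0.0916, 0.3115, 0.6596).
e_1·c_3 = (-0.2357)·1 + 0.9428·4 + 0.2357·(-3) + 0.0000·3 = 2.8284; e_2·c_3 = 0.6779·1 + 0.0916·4 + 0.3115·(-3) + 0.6596·3 = 2.0887.
u_3 = c_3 − 2.8284·e_1 − 2.0887·e_2 = (0.2508, 1.1420, -4.3172, 1.6224).
‖u_3‖ = 4.7579, so e_3 = (0.0527, 0.2400, -0.9074, 0.3410).
Qᵀb = (-0.4714, -1.9421, 3.8651).
Back-substitute: x_3 = 3.8651/4.7579 = 0.8124.
x_2 = (-1.9421 − 2.0887·0.8124)/6.0645 = -0.6000.
x_1 = (-0.4714 − 0.4714·(-0.6000) − 2.8284·0.8124)/4.2426 = -0.5860.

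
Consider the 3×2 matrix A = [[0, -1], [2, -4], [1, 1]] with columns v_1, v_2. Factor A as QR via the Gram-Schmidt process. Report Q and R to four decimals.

Q = [[0.0000, -0.3492], [0.8944, -0.4191], [0.4472, 0.8381]], R = [[2.2361, -3.1305], [0.0000, 2.8636]]

e_1 = v_1/‖v_1‖ = (0, 2, 1)/2.2361 = (0.0000, 0.8944, 0.4472).
r_{12} = e_1·v_2 = -3.1305.
u_2 = v_2 + 3.1305·e_1 = (-1.0000, -1.2000, 2.4000).
‖u_2‖ = 2.8636, so e_2 = (-0.3492, -0.4191, 0.8381).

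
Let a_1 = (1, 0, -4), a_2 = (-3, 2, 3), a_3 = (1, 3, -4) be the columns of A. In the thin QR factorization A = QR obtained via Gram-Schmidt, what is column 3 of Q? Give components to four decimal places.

e_3 = (0.6554, 0.7373, 0.1638)

a_1 = (1, 0, -4); ‖a_1‖ = 4.1231, so e_1 = (0.2425, 0.0000, -0.9701).
e_1·a_2 = 0.2425·(-3) + 0.0000·2 + (-0.9701)·3 = -3.6380.
u_2 = a_2 + 3.6380·e_1 = (-2.1176, 2.0000, -0.5294).
‖u_2‖ = 2.9605, so e_2 = (-0.7153, 0.6756, -0.1788).
e_1·a_3 = 0.2425·1 + 0.0000·3 + (-0.9701)·(-4) = 4.1231; e_2·a_3 = (-0.7153)·1 + 0.6756·3 + (-0.1788)·(-4) = 2.0267.
u_3 = a_3 − 4.1231·e_1 − 2.0267·e_2 = (1.4497, 1.6309, 0.3624).
‖u_3‖ = 2.2119, so e_3 = (0.6554, 0.7373, 0.1638).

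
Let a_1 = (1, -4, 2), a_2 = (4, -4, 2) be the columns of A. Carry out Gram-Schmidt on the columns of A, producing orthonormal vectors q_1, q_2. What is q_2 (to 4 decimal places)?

a_1 = (1, -4, 2); ‖a_1‖ = 4.5826, so q_1 = (0.2182, -0.8729, 0.4364).
q_1·a_2 = 0.2182·4 + (-0.8729)·(-4) + 0.4364·2 = 5.2372.
u_2 = a_2 − 5.2372·q_1 = (2.8571, 0.5714, -0.2857).
‖u_2‖ = 2.9277, so q_2 = (0.9759, 0.1952, -0.0976).

q_2 = (0.9759, 0.1952, -0.0976)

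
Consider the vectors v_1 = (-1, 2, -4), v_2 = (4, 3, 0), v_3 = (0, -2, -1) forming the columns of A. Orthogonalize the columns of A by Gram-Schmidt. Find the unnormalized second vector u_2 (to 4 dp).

u_2 = (4.0952, 2.8095, 0.3810)

v_1 = (-1, 2, -4); ‖v_1‖ = 4.5826, so q_1 = (-0.2182, 0.4364, -0.8729).
q_1·v_2 = (-0.2182)·4 + 0.4364·3 + (-0.8729)·0 = 0.4364.
u_2 = v_2 − 0.4364·q_1 = (4.0952, 2.8095, 0.3810).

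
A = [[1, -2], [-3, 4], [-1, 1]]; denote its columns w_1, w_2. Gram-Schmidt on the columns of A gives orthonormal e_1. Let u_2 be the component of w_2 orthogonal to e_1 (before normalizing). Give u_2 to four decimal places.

u_2 = (-0.6364, -0.0909, -0.3636)

w_1 = (1, -3, -1); ‖w_1‖ = 3.3166, so e_1 = (0.3015, -0.9045, -0.3015).
e_1·w_2 = 0.3015·(-2) + (-0.9045)·4 + (-0.3015)·1 = -4.5227.
u_2 = w_2 + 4.5227·e_1 = (-0.6364, -0.0909, -0.3636).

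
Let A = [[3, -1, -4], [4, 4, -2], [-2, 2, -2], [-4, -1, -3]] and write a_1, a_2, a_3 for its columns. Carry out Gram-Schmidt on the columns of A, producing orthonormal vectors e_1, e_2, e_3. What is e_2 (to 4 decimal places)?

e_2 = (-0.4370, 0.6659, 0.6035, 0.0364)

e_1 = a_1/‖a_1‖ = (3, 4, -2, -4)/6.7082 = (0.4472, 0.5963, -0.2981, -0.5963).
r_{12} = e_1·a_2 = 1.9379.
u_2 = a_2 − 1.9379·e_1 = (-1.8667, 2.8444, 2.5778, 0.1556).
‖u_2‖ = 4.2714, so e_2 = (-0.4370, 0.6659, 0.6035, 0.0364).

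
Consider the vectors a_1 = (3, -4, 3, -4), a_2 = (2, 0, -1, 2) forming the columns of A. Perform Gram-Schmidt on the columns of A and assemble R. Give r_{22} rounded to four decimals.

r_{22} = 2.9155

a_1 = (3, -4, 3, -4); ‖a_1‖ = 7.0711, so e_1 = (0.4243, -0.5657, 0.4243, -0.5657).
e_1·a_2 = 0.4243·2 + (-0.5657)·0 + 0.4243·(-1) + (-0.5657)·2 = -0.7071.
u_2 = a_2 + 0.7071·e_1 = (2.3000, -0.4000, -0.7000, 1.6000).
r_{22} = ‖u_2‖ = 2.9155.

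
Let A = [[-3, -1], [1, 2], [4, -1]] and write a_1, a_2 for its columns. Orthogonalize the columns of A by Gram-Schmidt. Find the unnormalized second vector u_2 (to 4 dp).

u_2 = (-0.8846, 1.9615, -1.1538)

e_1 = a_1/‖a_1‖ = (-3, 1, 4)/5.0990 = (-0.5883, 0.1961, 0.7845).
r_{12} = e_1·a_2 = 0.1961.
u_2 = a_2 − 0.1961·e_1 = (-0.8846, 1.9615, -1.1538).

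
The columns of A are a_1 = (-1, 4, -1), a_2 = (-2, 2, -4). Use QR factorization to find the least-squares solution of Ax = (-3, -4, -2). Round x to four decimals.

a_1 = (-1, 4, -1); ‖a_1‖ = 4.2426, so e_1 = (-0.2357, 0.9428, -0.2357).
e_1·a_2 = (-0.2357)·(-2) + 0.9428·2 + (-0.2357)·(-4) = 3.2998.
u_2 = a_2 − 3.2998·e_1 = (-1.2222, -1.1111, -3.2222).
‖u_2‖ = 3.6209, so e_2 = (-0.3375, -0.3069, -0.8899).
Qᵀb = (-2.5927, 4.0198).
Back-substitute: x_2 = 4.0198/3.6209 = 1.1102.
x_1 = (-2.5927 − 3.2998·1.1102)/4.2426 = -1.4746.

x = (-1.4746, 1.1102)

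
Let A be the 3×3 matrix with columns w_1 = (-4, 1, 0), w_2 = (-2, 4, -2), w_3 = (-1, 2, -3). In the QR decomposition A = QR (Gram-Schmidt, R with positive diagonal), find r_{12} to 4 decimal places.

r_{12} = 2.9104

w_1 = (-4, 1, 0); ‖w_1‖ = 4.1231, so q_1 = (-0.9701, 0.2425, 0.0000).
r_{12} = q_1·w_2 = 2.9104.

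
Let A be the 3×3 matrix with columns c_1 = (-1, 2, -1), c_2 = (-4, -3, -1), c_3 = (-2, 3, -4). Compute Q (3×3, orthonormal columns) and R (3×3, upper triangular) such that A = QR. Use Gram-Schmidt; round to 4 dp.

q_1 = c_1/‖c_1‖ = (-1, 2, -1)/2.4495 = (-0.4082, 0.8165, -0.4082).
r_{12} = q_1·c_2 = -0.4082.
u_2 = c_2 + 0.4082·q_1 = (-4.1667, -2.6667, -1.1667).
‖u_2‖ = 5.0827, so q_2 = (-0.8198, -0.5247, -0.2295).
r_{13} = q_1·c_3 = 4.8990; r_{23} = q_2·c_3 = 0.9837.
u_3 = c_3 − 4.8990·q_1 − 0.9837·q_2 = (0.8065, -0.4839, -1.7742).
‖u_3‖ = 2.0080, so q_3 = (0.4016, -0.2410, -0.8835).

Q = [[-0.4082, -0.8198, 0.4016], [0.8165, -0.5247, -0.2410], [-0.4082, -0.2295, -0.8835]], R = [[2.4495, -0.4082, 4.8990], [0.0000, 5.0827, 0.9837], [0.0000, 0.0000, 2.0080]]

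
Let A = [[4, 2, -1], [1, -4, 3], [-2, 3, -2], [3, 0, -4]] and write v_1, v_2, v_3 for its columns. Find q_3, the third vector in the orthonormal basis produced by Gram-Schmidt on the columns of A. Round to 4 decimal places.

q_3 = (0.5121, 0.1389, -0.1562, -0.8331)

v_1 = (4, 1, -2, 3); ‖v_1‖ = 5.4772, so q_1 = (0.7303, 0.1826, -0.3651, 0.5477).
q_1·v_2 = 0.7303·2 + 0.1826·(-4) + (-0.3651)·3 + 0.5477·0 = -0.3651.
u_2 = v_2 + 0.3651·q_1 = (2.2667, -3.9333, 2.8667, 0.2000).
‖u_2‖ = 5.3728, so q_2 = (0.4219, -0.7321, 0.5336, 0.0372).
q_1·v_3 = 0.7303·(-1) + 0.1826·3 + (-0.3651)·(-2) + 0.5477·(-4) = -1.6432; q_2·v_3 = 0.4219·(-1) + (-0.7321)·3 + 0.5336·(-2) + 0.0372·(-4) = -3.8341.
u_3 = v_3 + 1.6432·q_1 + 3.8341·q_2 = (1.8176, 0.4931, -0.5543, -2.9573).
‖u_3‖ = 3.5496, so q_3 = (0.5121, 0.1389, -0.1562, -0.8331).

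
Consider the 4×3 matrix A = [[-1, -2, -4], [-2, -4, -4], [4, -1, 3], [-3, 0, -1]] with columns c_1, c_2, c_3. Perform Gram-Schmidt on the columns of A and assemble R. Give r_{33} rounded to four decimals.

r_{33} = 2.3257

c_1 = (-1, -2, 4, -3); ‖c_1‖ = 5.4772, so e_1 = (-0.1826, -0.3651, 0.7303, -0.5477).
e_1·c_2 = (-0.1826)·(-2) + (-0.3651)·(-4) + 0.7303·(-1) + (-0.5477)·0 = 1.0954.
u_2 = c_2 − 1.0954·e_1 = (-1.8000, -3.6000, -1.8000, 0.6000).
‖u_2‖ = 4.4497, so e_2 = (-0.4045, -0.8090, -0.4045, 0.1348).
e_1·c_3 = (-0.1826)·(-4) + (-0.3651)·(-4) + 0.7303·3 + (-0.5477)·(-1) = 4.9295; e_2·c_3 = (-0.4045)·(-4) + (-0.8090)·(-4) + (-0.4045)·3 + 0.1348·(-1) = 3.5058.
u_3 = c_3 − 4.9295·e_1 − 3.5058·e_2 = (-1.6818, 0.6364, 0.8182, 1.2273).
r_{33} = ‖u_3‖ = 2.3257.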